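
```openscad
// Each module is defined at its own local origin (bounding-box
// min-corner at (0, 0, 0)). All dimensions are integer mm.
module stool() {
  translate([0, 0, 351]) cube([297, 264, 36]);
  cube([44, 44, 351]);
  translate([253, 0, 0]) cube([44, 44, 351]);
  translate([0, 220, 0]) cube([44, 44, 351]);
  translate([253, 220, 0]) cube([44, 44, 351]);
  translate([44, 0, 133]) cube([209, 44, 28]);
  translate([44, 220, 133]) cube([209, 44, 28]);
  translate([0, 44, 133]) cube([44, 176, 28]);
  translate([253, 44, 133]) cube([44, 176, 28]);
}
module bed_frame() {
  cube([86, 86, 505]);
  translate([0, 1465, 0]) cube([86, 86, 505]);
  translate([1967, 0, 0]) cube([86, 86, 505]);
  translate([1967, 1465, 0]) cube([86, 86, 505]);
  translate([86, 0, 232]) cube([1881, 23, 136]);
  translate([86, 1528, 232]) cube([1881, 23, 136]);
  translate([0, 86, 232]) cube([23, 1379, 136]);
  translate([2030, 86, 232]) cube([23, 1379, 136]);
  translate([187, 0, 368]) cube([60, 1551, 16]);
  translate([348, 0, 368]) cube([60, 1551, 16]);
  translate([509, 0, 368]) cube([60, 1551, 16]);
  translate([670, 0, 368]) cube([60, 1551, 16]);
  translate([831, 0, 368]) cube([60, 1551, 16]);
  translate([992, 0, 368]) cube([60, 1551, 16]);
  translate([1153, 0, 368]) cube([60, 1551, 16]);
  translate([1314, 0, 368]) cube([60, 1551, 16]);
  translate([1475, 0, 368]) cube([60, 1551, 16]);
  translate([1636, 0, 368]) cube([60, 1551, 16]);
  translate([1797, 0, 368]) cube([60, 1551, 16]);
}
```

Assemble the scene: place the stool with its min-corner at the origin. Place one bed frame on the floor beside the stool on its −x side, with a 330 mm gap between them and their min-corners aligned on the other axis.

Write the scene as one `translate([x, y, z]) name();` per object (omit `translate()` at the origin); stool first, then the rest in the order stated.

stool();
translate([-2383, 0, 0]) bed_frame();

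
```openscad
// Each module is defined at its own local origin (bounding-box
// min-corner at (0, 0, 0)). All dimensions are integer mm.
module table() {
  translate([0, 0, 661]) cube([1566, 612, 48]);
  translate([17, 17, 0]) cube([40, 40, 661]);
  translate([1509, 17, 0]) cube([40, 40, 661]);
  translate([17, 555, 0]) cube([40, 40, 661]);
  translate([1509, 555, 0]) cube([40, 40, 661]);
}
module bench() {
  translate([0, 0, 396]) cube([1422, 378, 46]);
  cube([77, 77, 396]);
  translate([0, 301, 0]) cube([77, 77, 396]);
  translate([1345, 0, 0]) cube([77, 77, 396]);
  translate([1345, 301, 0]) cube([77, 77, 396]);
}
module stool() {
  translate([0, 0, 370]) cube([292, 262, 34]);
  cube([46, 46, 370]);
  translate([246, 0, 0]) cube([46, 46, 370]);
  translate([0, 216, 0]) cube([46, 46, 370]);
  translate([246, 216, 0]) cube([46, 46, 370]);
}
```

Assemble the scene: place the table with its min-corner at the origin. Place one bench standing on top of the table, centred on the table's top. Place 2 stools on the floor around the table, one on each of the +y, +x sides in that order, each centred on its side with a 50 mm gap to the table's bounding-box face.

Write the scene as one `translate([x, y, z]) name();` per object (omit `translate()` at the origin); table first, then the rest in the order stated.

table();
translate([72, 117, 709]) bench();
translate([637, 662, 0]) stool();
translate([1616, 175, 0]) stool();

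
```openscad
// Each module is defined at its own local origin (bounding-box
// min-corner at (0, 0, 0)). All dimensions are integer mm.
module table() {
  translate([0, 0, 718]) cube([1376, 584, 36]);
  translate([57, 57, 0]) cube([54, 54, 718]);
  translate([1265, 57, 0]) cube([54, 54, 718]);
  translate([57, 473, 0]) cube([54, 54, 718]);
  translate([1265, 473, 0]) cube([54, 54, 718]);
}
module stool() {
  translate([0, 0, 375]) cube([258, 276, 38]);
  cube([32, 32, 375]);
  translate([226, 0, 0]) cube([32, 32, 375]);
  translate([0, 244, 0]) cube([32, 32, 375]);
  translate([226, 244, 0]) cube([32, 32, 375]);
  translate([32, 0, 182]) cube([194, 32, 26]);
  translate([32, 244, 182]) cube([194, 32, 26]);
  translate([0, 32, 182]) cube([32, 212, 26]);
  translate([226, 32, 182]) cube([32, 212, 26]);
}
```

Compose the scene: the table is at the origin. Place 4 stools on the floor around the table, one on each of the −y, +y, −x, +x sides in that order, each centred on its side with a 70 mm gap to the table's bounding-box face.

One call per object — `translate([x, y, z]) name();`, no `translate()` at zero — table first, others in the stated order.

table();
translate([559, -346, 0]) stool();
translate([559, 654, 0]) stool();
translate([-328, 154, 0]) stool();
translate([1446, 154, 0]) stool();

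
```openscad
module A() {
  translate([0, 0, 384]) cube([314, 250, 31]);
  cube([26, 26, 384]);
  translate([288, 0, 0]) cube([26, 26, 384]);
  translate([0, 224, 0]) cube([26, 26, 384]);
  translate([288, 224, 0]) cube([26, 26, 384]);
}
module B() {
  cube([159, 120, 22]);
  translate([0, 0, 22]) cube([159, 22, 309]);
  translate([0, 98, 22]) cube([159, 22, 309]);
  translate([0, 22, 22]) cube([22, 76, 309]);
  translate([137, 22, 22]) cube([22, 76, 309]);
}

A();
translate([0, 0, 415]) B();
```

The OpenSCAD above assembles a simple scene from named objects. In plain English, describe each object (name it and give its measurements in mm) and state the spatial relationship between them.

A is a four-legged stool. The seat is 314×250 mm, 31 mm thick, top at z = 415 mm. It stands on four square legs, each 26×26 mm in cross-section, from z = 0 to the seat underside, each flush with a corner of the seat.

B is an open-topped rectangular box: outside dimensions 159×120×331 mm, with a uniform wall and base thickness of 22 mm. The base is a full 159×120 slab on the floor; four walls sit on top of the base. The front and back walls (the −y and +y sides) span the full width; the two side walls fit between them.

The open box is on top of the stool.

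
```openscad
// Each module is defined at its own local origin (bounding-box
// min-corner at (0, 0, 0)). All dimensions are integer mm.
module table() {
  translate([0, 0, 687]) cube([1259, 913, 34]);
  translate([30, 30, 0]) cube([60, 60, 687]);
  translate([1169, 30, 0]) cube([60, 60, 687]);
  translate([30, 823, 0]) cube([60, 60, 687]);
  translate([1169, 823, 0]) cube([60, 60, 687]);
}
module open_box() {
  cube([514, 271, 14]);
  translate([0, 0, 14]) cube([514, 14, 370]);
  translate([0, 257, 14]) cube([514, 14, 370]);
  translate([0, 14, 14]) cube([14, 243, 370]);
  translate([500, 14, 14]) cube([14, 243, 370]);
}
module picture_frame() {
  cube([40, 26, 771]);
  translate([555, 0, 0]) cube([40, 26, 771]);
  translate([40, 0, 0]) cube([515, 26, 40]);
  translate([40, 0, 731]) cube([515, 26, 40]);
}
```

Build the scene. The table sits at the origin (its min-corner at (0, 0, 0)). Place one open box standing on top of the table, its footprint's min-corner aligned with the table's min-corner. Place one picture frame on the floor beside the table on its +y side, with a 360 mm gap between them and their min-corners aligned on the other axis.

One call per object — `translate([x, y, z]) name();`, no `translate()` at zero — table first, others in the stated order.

table();
translate([0, 0, 721]) open_box();
translate([0, 1273, 0]) picture_frame();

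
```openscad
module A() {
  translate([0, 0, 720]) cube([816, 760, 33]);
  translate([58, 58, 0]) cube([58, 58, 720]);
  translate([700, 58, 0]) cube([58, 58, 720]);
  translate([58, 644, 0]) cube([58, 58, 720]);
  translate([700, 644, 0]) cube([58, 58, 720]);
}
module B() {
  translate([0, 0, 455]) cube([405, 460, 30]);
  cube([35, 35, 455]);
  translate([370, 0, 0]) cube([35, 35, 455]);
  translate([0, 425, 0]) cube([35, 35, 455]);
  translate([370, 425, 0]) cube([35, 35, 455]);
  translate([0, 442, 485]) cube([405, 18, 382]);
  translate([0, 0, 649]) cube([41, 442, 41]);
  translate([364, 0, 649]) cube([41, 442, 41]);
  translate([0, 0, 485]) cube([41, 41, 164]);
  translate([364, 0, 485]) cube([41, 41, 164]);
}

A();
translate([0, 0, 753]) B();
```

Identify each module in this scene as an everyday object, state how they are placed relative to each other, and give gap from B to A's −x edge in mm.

The chair's min-x is at 0; the table's min-x is 0; gap = 0 mm.

A is a table. B is a chair. The chair is on top of the table. The gap from the chair to the table's −x edge is 0 mm.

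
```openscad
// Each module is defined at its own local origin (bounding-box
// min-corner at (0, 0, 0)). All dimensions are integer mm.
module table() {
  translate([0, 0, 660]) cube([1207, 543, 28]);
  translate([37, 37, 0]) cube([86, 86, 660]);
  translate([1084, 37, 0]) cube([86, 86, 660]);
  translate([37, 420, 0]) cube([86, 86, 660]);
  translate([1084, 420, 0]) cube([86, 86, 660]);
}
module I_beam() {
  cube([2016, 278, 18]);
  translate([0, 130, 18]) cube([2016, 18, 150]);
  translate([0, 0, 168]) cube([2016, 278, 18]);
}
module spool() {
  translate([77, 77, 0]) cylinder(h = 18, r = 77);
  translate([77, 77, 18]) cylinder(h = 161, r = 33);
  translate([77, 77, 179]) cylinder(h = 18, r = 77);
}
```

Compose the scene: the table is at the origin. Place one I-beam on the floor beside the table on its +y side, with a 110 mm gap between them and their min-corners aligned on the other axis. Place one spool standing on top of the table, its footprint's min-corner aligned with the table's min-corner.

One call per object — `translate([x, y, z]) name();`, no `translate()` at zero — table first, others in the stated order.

table();
translate([0, 653, 0]) I_beam();
translate([0, 0, 688]) spool();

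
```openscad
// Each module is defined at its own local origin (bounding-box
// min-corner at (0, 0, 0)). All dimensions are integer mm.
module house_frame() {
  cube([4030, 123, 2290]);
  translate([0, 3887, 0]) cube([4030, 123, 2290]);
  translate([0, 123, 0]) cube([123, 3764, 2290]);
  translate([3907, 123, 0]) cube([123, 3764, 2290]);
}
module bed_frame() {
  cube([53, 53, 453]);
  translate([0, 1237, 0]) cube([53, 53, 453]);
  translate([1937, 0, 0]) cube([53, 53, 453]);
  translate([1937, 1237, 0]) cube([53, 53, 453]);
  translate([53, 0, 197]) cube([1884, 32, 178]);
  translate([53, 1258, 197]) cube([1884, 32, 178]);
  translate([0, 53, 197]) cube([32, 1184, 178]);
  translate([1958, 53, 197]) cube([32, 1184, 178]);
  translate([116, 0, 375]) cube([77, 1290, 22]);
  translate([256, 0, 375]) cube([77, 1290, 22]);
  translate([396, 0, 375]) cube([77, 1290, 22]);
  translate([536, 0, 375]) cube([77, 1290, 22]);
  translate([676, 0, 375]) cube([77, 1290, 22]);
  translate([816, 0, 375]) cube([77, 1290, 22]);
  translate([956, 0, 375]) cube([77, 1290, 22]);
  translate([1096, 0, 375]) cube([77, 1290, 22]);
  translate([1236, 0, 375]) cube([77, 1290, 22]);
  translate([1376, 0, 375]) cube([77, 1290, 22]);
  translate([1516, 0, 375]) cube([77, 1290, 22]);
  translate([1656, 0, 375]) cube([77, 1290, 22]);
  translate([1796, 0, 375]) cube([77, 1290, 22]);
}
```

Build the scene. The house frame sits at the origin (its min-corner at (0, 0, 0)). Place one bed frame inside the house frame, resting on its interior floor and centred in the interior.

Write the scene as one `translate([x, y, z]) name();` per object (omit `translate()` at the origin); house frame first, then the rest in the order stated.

house_frame();
translate([1020, 1360, 0]) bed_frame();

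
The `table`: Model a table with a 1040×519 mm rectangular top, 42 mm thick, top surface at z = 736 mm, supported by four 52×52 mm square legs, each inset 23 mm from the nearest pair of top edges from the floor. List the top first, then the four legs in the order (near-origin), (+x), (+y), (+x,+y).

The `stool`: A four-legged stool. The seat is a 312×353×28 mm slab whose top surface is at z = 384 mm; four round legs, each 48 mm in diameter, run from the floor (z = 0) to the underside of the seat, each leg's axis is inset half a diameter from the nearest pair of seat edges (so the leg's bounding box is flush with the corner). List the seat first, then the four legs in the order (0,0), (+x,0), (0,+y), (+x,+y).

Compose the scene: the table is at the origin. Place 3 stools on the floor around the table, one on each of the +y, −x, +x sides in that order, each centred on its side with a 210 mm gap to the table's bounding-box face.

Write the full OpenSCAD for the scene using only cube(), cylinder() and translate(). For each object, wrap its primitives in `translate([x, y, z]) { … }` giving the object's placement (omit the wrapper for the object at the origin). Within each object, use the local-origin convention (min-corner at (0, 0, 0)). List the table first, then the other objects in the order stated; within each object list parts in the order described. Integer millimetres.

translate([0, 0, 694]) cube([1040, 519, 42]);
translate([23, 23, 0]) cube([52, 52, 694]);
translate([965, 23, 0]) cube([52, 52, 694]);
translate([23, 444, 0]) cube([52, 52, 694]);
translate([965, 444, 0]) cube([52, 52, 694]);
translate([364, 729, 0]) {
  translate([0, 0, 356]) cube([312, 353, 28]);
  translate([24, 24, 0]) cylinder(h = 356, r = 24);
  translate([288, 24, 0]) cylinder(h = 356, r = 24);
  translate([24, 329, 0]) cylinder(h = 356, r = 24);
  translate([288, 329, 0]) cylinder(h = 356, r = 24);
}
translate([-522, 83, 0]) {
  translate([0, 0, 356]) cube([312, 353, 28]);
  translate([24, 24, 0]) cylinder(h = 356, r = 24);
  translate([288, 24, 0]) cylinder(h = 356, r = 24);
  translate([24, 329, 0]) cylinder(h = 356, r = 24);
  translate([288, 329, 0]) cylinder(h = 356, r = 24);
}
translate([1250, 83, 0]) {
  translate([0, 0, 356]) cube([312, 353, 28]);
  translate([24, 24, 0]) cylinder(h = 356, r = 24);
  translate([288, 24, 0]) cylinder(h = 356, r = 24);
  translate([24, 329, 0]) cylinder(h = 356, r = 24);
  translate([288, 329, 0]) cylinder(h = 356, r = 24);
}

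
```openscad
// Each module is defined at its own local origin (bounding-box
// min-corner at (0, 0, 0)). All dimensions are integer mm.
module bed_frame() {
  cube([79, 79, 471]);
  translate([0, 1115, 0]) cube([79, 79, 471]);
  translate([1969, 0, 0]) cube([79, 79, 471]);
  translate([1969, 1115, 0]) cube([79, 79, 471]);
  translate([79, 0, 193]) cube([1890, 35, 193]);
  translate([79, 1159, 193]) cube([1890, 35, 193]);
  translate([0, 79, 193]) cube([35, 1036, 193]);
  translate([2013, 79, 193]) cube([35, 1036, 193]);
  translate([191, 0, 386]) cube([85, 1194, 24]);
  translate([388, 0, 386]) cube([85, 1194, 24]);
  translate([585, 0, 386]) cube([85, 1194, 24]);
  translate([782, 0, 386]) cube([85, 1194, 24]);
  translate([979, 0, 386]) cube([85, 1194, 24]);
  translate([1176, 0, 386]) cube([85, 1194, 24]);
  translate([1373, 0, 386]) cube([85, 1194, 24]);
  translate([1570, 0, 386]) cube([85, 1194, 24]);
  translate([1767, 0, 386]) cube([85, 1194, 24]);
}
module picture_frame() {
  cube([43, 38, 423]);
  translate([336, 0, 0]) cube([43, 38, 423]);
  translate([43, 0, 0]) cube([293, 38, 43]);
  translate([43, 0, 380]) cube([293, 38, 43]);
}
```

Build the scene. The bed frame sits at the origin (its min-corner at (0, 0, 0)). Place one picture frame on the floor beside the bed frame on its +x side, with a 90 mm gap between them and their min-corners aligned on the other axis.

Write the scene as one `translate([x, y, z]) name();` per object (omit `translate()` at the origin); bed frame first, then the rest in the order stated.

bed_frame();
translate([2138, 0, 0]) picture_frame();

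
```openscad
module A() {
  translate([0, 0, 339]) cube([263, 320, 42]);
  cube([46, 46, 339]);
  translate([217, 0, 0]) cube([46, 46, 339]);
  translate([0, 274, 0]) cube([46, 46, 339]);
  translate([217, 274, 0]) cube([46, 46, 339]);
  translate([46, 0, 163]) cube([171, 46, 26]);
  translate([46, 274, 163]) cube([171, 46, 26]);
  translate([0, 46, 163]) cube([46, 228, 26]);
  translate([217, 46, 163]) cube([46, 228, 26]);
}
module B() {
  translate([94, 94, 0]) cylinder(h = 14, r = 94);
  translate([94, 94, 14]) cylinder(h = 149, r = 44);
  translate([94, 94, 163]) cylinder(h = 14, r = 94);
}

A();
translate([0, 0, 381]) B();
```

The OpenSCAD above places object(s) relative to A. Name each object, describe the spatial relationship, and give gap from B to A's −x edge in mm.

The spool's min-x is at 0; the stool's min-x is 0; gap = 0 mm.

A is a stool. B is a spool. The spool is on top of the stool. The gap from the spool to the stool's −x edge is 0 mm.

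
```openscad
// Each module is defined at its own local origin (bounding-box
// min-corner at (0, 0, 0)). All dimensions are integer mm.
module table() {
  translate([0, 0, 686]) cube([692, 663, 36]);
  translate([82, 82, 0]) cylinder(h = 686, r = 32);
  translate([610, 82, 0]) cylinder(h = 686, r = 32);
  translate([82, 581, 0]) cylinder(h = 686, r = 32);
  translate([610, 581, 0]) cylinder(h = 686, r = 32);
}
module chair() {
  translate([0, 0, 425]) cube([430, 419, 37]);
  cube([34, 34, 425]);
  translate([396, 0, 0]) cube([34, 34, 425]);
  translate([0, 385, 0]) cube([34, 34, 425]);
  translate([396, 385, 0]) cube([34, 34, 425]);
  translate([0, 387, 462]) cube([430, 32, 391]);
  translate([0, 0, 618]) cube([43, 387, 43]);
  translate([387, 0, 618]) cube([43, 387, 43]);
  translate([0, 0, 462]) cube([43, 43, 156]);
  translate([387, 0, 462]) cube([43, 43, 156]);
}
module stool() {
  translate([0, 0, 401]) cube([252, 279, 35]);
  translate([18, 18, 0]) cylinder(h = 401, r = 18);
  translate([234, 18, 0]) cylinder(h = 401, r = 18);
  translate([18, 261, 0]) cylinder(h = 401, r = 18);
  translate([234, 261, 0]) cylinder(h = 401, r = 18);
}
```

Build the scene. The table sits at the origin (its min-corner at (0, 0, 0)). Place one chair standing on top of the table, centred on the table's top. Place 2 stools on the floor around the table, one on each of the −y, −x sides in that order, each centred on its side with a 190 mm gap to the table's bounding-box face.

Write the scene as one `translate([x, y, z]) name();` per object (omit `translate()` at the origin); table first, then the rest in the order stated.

table();
translate([131, 122, 722]) chair();
translate([220, -469, 0]) stool();
translate([-442, 192, 0]) stool();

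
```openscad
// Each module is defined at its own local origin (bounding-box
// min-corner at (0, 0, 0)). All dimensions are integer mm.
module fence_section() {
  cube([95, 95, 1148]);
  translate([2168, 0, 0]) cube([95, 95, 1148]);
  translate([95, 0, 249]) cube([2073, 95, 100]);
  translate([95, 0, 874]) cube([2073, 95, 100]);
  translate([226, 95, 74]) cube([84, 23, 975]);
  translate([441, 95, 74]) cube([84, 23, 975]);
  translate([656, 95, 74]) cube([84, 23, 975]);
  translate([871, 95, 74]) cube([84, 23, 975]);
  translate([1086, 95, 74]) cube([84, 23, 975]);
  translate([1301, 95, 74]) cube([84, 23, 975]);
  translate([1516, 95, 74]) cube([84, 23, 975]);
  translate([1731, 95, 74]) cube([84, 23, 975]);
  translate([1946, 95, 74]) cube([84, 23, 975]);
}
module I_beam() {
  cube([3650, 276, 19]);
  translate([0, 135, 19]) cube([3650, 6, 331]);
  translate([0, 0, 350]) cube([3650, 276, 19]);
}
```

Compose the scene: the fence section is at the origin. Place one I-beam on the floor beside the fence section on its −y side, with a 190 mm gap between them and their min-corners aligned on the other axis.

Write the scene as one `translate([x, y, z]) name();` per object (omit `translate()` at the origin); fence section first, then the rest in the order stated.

fence_section();
translate([0, -466, 0]) I_beam();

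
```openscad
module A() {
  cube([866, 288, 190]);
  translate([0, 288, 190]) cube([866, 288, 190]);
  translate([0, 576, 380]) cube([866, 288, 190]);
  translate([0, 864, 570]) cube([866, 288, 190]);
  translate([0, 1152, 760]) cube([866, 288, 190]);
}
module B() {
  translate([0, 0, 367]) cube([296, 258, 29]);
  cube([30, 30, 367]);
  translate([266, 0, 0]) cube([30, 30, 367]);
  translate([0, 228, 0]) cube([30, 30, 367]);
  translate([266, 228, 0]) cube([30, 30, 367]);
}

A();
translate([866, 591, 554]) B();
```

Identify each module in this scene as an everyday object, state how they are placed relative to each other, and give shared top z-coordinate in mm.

A is a staircase. B is a stool. The stool is beside the staircase with their tops flush at z = 950. The shared top z-coordinate is 950 mm.

Both tops at z = 950 mm.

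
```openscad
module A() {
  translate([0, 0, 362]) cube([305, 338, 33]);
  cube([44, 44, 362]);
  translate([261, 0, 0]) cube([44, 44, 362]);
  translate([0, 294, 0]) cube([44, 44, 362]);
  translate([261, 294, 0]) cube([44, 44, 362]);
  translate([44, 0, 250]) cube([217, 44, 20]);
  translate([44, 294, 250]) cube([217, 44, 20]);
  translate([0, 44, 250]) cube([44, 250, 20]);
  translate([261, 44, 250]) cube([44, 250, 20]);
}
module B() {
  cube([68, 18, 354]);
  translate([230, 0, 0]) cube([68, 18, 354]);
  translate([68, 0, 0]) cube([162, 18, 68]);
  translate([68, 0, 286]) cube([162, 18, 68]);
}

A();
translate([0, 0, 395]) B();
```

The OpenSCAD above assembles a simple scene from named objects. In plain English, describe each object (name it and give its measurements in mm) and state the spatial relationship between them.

A is a simple wooden stool: a rectangular seat 305 mm (x) by 338 mm (y), 33 mm thick, top face at z = 395 mm, on four square legs, each 44×44 mm in cross-section. The legs rest on z = 0, each flush with a corner of the seat. Four stretchers, 44 mm wide and 20 mm tall, connect adjacent legs with their undersides at z = 250 mm, each running between the inner faces of the legs it joins and aligned with the legs' outer faces on the other axis.

B is a picture frame with a 162×218 mm rectangular opening (x by z) and a uniform 68 mm border on every side. Frame depth is 18 mm along y. It is built from two vertical stiles running the full outside height and two horizontal rails spanning the gap between the stiles.

The picture frame is on top of the stool.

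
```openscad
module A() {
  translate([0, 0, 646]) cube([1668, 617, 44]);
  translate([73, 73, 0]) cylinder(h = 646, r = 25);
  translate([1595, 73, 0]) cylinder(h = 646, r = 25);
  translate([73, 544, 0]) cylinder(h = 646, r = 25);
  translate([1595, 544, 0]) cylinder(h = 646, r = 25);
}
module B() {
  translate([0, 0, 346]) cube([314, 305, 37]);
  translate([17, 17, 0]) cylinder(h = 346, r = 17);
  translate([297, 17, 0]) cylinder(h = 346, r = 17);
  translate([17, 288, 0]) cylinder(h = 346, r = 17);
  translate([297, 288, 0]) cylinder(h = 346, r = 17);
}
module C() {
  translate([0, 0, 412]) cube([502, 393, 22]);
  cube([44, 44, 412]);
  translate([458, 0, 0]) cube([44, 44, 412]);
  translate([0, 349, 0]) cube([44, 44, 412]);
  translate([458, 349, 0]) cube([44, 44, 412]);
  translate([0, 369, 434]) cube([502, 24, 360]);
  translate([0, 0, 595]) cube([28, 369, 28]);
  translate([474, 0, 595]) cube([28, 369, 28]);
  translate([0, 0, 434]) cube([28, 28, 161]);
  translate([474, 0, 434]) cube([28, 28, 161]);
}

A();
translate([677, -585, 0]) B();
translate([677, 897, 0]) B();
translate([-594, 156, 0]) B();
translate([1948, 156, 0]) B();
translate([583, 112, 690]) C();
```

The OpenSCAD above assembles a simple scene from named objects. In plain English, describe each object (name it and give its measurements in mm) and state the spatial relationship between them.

A is a table: top 1668 mm (x) × 617 mm (y), 44 mm thick, upper face at z = 690 mm, on four round legs of 50 mm diameter, each leg's bounding box inset 48 mm from the nearest pair of top edges, running from z = 0 to the bottom of the top.

B is a four-legged stool. The seat is 314×305 mm, 37 mm thick, top at z = 383 mm. It stands on four round legs, each 34 mm in diameter, from z = 0 to the seat underside, each leg's axis is inset half a diameter from the nearest pair of seat edges (so the leg's bounding box is flush with the corner).

C is a chair. The seat is a 502×393×22 mm slab with its top at z = 434 mm, on four 44×44 mm corner legs (flush with the seat edges, standing on z = 0). A flat backrest 24 mm thick, 360 mm tall, spans the full seat width and rises from the seat top along its +y edge, rear face flush with the rear of the seat. Two armrests of 28×28 mm section run along each side from the seat's front edge to the front of the backrest, top faces 189 mm above the seat top and outer faces flush with the seat's x-edges; a 28×28 mm post under the front of each armrest stands on the seat at the front corner.

Four stools sit around the table at the −y, +y, −x, +x sides. The chair is on top of the table, centred.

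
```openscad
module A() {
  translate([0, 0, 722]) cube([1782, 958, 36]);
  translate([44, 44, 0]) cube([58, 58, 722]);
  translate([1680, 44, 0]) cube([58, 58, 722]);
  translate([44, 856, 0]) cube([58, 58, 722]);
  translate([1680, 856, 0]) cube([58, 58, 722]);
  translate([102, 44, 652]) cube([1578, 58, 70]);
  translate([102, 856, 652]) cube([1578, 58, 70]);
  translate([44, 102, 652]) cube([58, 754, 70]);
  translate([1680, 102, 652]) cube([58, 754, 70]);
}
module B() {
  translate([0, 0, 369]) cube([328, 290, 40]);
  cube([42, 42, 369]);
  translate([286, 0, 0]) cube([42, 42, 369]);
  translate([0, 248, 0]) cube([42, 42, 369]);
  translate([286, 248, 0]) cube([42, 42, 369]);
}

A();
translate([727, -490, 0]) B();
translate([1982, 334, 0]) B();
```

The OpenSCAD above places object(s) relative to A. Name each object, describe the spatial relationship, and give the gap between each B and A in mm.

Each stool's nearest face is 200 mm from the table's bounding box.

A is a table. B is a stool. Two stools sit around the table at the −y, +x sides. The gap between each stool and the table is 200 mm.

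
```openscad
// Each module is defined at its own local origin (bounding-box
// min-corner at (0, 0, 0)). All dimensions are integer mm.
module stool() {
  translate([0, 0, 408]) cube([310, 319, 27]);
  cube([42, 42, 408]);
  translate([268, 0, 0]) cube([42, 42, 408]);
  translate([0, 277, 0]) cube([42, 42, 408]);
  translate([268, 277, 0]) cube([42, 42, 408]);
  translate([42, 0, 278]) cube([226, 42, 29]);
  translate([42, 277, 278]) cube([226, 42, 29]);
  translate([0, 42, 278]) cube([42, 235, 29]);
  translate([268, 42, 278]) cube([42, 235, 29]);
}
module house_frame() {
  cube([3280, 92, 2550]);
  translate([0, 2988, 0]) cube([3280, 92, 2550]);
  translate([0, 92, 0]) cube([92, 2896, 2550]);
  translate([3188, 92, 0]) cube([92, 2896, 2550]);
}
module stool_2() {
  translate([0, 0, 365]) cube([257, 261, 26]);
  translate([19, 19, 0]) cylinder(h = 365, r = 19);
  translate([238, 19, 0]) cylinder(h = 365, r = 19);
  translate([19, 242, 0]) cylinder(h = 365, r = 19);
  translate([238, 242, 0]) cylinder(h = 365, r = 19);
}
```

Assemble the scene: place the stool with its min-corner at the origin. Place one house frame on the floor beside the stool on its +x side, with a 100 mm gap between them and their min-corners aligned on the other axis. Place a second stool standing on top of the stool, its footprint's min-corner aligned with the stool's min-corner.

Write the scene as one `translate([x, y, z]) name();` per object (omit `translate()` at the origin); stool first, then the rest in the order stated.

stool();
translate([410, 0, 0]) house_frame();
translate([0, 0, 435]) stool_2();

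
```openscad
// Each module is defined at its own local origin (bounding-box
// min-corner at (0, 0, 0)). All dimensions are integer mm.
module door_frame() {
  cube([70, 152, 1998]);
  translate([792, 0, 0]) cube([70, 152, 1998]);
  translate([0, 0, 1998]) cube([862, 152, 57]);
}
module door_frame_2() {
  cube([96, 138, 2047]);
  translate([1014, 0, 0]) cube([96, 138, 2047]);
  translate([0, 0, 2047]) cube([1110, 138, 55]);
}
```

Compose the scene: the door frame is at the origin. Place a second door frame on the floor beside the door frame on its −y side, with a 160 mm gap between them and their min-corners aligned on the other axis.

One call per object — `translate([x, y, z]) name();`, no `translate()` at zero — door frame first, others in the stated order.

door_frame();
translate([0, -298, 0]) door_frame_2();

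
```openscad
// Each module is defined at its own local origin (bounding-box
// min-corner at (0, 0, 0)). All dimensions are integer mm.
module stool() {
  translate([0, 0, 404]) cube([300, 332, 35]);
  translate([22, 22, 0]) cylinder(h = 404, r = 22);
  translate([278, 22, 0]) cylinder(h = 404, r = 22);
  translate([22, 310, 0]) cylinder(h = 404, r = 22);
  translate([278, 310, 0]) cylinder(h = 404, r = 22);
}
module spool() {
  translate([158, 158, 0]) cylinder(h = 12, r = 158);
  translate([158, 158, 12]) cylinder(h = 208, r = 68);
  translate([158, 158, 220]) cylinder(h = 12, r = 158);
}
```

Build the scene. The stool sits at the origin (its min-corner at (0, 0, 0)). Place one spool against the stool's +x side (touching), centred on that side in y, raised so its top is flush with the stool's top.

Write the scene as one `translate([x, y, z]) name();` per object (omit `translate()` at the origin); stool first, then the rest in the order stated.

stool();
translate([300, 8, 207]) spool();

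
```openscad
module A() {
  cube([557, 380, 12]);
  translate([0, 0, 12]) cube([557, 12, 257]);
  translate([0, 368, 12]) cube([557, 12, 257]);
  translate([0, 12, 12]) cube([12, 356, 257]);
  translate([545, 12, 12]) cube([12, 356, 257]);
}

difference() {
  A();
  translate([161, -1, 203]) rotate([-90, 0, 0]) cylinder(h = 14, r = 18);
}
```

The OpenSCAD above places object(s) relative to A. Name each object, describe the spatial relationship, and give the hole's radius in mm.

A is an open box. The open box has a circular hole through its front wall. The hole's radius is 18 mm.

The subtracted cylinder has r = 18 mm.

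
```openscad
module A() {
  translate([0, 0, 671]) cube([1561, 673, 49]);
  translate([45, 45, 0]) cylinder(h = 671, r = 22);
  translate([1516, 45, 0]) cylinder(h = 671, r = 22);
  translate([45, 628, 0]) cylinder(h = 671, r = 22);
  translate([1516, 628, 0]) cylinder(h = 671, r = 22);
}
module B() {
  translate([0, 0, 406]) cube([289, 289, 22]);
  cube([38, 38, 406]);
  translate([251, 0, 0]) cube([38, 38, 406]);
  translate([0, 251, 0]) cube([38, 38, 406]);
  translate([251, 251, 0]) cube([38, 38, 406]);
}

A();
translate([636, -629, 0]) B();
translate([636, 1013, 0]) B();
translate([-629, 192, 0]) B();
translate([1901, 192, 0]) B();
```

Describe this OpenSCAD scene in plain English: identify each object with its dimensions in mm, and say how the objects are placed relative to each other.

A is a table with a 1561×673 mm rectangular top, 49 mm thick, top surface at z = 720 mm, supported by four round legs of 44 mm diameter, each leg's bounding box inset 23 mm from the nearest pair of top edges, running from the floor.

B is a four-legged stool. The seat is 289×289 mm, 22 mm thick, top at z = 428 mm. It stands on four square legs, each 38×38 mm in cross-section, from z = 0 to the seat underside, each flush with a corner of the seat.

Four stools sit around the table at the −y, +y, −x, +x sides.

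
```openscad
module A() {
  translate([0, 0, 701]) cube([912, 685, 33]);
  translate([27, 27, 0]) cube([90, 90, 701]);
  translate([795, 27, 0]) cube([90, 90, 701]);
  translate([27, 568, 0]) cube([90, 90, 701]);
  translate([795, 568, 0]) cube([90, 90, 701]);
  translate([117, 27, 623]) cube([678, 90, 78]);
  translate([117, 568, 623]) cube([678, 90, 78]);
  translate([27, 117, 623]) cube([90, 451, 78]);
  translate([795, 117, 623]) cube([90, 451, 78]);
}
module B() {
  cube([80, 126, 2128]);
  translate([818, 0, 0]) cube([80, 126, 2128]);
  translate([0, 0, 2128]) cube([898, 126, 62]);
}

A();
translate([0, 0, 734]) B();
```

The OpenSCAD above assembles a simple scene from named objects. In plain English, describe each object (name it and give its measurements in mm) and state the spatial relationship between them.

A is a table: top 912 mm (x) × 685 mm (y), 33 mm thick, upper face at z = 734 mm, on four 90×90 mm square legs, each inset 27 mm from the nearest pair of top edges, running from z = 0 to the bottom of the top. Four apron rails, 90 mm thick and 78 mm tall, run between adjacent legs with their top edges flush with the underside of the top and their outer faces flush with the legs' outer faces.

B is a rectangular door frame: two vertical jambs of 80×126 mm section, 2128 mm tall, with a clear opening 738 mm wide between their inner faces. A header 62 mm tall and 126 mm deep lies on top of the jambs and spans the full outside width.

The door frame is on top of the table.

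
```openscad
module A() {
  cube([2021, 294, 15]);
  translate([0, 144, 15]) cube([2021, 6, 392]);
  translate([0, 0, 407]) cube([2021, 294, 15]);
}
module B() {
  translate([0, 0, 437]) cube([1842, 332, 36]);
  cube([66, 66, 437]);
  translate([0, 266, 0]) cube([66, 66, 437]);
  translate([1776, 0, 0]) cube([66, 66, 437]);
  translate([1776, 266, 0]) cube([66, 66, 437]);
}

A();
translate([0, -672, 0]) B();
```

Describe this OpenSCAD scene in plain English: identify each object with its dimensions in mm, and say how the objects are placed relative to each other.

A is an I-beam lying along x, 2021 mm long. Overall section height 422 mm. Two flanges 294 mm wide (y) and 15 mm thick, one on the floor and one at the top; a web 6 mm thick runs between them, centred on the flange width.

B is a bench: a 1842×332 mm seat slab, 36 mm thick, top at z = 473 mm, on four 66×66 mm square legs flush with the seat corners and standing on z = 0.

The bench is on the floor beside the I-beam on its −y side.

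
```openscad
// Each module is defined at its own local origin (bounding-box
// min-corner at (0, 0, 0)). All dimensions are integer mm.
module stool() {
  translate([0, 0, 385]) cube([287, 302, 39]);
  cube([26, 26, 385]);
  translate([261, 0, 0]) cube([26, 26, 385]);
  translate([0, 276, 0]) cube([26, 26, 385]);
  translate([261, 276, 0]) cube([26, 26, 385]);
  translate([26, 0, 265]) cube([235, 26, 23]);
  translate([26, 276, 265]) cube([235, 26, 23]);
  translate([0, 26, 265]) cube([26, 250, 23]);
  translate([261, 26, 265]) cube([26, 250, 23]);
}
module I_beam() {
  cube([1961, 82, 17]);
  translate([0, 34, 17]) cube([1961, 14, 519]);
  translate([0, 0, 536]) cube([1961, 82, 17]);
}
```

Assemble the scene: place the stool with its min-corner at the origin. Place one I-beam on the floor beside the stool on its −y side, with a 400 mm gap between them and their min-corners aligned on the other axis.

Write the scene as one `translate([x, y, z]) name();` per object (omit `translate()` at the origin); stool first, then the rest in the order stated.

stool();
translate([0, -482, 0]) I_beam();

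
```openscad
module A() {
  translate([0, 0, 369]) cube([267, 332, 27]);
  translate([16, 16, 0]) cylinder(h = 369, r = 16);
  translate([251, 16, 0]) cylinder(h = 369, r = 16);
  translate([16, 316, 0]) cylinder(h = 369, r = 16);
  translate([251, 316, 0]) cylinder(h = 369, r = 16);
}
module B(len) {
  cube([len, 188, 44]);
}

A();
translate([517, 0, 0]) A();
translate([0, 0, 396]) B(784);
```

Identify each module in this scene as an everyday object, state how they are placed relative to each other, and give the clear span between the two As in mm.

Second stool starts at x = 517; first ends at x = 267; clear span = 517 − 267 = 250 mm.

A is a stool. B is a beam. A beam spans the tops of two stools. The clear span between the two stools is 250 mm.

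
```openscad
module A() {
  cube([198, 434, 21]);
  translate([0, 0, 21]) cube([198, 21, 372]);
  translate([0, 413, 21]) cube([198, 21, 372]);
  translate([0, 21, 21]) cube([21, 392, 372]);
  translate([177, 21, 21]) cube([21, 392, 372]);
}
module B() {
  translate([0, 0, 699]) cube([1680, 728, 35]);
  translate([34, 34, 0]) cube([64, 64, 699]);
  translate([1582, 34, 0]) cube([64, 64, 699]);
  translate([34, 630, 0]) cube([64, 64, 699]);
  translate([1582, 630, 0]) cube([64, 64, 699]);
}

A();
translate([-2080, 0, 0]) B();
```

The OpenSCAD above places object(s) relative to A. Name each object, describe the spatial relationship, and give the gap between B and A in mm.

A is an open box. B is a table. The table is on the floor beside the open box on its −x side. The gap between the table and the open box is 400 mm.

The table's nearest face is 400 mm from the open box's −x face.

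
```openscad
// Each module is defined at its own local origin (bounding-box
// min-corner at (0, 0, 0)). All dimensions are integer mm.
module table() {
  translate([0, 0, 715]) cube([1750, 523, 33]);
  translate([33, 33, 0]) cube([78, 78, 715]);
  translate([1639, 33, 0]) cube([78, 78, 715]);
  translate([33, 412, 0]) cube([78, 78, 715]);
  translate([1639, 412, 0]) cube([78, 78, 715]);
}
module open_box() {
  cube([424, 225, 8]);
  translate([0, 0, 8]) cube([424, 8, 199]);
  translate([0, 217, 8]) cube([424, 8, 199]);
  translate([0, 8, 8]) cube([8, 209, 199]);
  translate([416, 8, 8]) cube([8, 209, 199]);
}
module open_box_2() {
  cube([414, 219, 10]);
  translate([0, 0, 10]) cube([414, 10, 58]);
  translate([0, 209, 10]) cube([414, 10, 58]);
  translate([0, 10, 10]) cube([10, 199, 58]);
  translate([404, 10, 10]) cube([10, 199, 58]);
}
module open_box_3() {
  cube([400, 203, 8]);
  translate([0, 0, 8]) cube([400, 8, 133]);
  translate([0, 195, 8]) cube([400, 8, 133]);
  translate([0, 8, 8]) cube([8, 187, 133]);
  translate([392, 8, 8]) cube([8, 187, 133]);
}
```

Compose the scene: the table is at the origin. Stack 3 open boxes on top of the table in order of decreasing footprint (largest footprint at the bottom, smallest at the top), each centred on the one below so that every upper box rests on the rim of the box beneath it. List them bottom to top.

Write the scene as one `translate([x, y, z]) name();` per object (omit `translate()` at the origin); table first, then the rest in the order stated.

table();
translate([663, 149, 748]) open_box();
translate([668, 152, 955]) open_box_2();
translate([675, 160, 1023]) open_box_3();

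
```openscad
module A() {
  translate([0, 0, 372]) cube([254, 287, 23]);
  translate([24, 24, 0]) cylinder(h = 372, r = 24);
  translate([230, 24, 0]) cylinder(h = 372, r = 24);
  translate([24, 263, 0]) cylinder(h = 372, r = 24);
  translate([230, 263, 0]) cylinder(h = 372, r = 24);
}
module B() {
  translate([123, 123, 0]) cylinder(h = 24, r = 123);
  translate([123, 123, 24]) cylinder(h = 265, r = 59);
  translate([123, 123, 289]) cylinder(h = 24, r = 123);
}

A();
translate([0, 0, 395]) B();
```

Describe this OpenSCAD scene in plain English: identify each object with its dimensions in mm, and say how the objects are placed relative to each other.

A is a four-legged stool. The seat is 254×287 mm, 23 mm thick, top at z = 395 mm. It stands on four round legs, each 48 mm in diameter, from z = 0 to the seat underside, each leg's axis is inset half a diameter from the nearest pair of seat edges (so the leg's bounding box is flush with the corner).

B is a spool: two coaxial disc flanges of radius 123 mm and thickness 24 mm, joined by a core cylinder of radius 59 mm and height 265 mm. The lower flange rests on z = 0 and the three cylinders share a vertical axis.

The spool is on top of the stool.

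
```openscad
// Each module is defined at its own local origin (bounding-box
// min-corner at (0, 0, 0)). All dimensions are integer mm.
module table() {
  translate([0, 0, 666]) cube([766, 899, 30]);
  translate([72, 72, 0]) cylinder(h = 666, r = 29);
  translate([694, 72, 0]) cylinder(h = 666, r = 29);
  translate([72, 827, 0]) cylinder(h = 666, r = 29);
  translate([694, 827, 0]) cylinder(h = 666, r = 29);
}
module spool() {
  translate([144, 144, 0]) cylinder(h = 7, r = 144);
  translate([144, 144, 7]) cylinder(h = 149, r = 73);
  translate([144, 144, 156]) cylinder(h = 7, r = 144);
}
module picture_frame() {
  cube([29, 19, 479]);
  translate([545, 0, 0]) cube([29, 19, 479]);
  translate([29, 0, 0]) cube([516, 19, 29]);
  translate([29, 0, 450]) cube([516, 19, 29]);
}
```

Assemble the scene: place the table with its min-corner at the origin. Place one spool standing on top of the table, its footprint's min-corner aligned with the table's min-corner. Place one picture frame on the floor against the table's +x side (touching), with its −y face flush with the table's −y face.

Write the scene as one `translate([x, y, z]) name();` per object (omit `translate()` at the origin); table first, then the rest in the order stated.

table();
translate([0, 0, 696]) spool();
translate([766, 0, 0]) picture_frame();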